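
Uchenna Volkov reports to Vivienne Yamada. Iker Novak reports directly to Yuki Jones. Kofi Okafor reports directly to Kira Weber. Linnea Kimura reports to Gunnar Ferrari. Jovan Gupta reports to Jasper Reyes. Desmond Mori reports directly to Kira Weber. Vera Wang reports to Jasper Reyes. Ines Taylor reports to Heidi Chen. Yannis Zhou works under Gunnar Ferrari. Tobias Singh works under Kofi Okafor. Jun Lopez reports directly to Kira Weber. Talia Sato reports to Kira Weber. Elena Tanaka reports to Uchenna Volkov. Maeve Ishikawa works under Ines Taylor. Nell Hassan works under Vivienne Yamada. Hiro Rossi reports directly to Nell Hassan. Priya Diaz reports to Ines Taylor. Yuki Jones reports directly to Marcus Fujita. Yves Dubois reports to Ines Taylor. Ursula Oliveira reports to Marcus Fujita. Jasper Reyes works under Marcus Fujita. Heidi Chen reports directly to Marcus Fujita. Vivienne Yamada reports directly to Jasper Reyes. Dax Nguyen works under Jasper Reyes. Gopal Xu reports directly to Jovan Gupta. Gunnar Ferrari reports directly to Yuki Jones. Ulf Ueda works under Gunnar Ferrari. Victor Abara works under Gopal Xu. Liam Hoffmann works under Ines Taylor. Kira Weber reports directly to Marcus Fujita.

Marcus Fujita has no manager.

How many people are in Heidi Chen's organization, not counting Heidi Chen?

Heidi Chen directly manages Ines Taylor. Under Ines Taylor: Maeve Ishikawa, Liam Hoffmann, Yves Dubois, Priya Diaz (4). That's 5 in total.

5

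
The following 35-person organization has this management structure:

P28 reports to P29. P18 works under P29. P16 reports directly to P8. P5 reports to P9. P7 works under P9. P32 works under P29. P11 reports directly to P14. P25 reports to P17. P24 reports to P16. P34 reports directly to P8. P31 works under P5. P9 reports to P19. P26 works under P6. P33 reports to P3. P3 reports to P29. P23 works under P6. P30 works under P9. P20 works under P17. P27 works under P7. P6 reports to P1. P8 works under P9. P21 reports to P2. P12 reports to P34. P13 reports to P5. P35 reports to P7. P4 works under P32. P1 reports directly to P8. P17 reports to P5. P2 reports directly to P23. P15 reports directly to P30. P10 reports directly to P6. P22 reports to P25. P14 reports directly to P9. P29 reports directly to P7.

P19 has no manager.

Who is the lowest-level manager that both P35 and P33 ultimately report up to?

P35's chain of managers is P7, P9, P19. P33's chain of managers is P3, P29, P7, P9, P19. The first manager that appears in both chains is P7.

P7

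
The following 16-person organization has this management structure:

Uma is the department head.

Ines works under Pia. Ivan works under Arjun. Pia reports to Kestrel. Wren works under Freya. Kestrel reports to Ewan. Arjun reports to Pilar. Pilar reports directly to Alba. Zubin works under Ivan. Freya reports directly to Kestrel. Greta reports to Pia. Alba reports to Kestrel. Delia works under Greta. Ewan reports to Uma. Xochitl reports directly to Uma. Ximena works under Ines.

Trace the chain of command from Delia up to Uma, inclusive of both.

Delia -> Greta -> Pia -> Kestrel -> Ewan -> Uma

Delia reports to Greta. Greta reports to Pia. Pia reports to Kestrel. Kestrel reports to Ewan. Ewan reports to Uma. Uma is at the top.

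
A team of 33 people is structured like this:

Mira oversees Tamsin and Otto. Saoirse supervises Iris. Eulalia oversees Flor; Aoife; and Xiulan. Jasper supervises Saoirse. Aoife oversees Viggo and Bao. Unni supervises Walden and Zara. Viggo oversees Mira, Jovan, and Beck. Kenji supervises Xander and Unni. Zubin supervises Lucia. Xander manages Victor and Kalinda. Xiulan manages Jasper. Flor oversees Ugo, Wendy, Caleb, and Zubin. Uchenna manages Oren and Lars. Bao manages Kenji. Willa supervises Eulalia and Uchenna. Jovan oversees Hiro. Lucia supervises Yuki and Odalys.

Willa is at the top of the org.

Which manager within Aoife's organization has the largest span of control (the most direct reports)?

Direct-report counts within Aoife's organization: Aoife has 2; Bao has 1; Kenji has 2; Unni has 2; Xander has 2; Viggo has 3; Jovan has 1; Mira has 2. The largest is 3, held by Viggo.

Viggo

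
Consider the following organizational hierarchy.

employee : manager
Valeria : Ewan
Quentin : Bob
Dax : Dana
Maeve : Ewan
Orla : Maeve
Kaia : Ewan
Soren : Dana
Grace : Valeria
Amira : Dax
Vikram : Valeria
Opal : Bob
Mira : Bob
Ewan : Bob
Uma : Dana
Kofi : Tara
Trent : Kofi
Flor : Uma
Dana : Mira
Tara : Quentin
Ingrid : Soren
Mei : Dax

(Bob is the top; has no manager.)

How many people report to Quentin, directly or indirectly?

3

Quentin directly manages Tara. Under Tara: Kofi, Trent (2). That's 3 in total.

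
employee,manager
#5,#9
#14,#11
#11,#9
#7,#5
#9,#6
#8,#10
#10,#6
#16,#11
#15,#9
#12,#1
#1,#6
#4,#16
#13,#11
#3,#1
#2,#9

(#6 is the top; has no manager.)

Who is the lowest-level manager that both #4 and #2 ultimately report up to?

#4's chain of managers is #16, #11, #9, #6. #2's chain of managers is #9, #6. The first manager that appears in both chains is #9.

#9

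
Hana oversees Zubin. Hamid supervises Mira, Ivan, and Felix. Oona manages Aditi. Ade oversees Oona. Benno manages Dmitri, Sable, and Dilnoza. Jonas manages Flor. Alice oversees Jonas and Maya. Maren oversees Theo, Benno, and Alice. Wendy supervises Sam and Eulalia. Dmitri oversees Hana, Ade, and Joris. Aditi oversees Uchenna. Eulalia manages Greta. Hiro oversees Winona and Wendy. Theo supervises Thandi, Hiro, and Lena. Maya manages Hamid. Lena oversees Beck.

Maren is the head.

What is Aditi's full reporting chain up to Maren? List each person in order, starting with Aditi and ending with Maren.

Aditi -> Oona -> Ade -> Dmitri -> Benno -> Maren

Aditi reports to Oona. Oona reports to Ade. Ade reports to Dmitri. Dmitri reports to Benno. Benno reports to Maren. Maren is at the top.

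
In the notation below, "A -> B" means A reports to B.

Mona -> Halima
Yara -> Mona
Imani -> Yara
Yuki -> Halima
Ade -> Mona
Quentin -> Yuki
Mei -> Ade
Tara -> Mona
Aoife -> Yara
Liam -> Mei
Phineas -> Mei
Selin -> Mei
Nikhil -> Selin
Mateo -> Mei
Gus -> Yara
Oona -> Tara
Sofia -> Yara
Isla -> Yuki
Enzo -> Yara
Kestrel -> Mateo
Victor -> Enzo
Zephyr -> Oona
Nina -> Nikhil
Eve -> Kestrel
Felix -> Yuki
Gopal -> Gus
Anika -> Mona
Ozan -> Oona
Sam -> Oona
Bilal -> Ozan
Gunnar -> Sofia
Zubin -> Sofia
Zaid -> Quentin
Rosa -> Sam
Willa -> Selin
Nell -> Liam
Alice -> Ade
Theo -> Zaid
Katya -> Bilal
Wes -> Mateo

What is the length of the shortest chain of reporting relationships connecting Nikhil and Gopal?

7

Nikhil is 4 levels below Mona, and Gopal is 3 levels below Mona (their lowest common manager). The shortest path runs up from Nikhil to Mona and back down to Gopal: 4 + 3 = 7 links.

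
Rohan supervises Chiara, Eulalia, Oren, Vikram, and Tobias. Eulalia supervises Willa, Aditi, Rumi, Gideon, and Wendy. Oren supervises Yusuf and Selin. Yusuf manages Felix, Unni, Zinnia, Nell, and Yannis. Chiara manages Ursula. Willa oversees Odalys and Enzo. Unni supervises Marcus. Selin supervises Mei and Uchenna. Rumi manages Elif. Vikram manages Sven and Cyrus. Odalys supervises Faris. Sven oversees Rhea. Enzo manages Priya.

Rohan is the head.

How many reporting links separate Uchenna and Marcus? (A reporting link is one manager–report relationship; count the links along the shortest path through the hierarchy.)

Uchenna is 2 levels below Oren, and Marcus is 3 levels below Oren (their lowest common manager). The shortest path runs up from Uchenna to Oren and back down to Marcus: 2 + 3 = 5 links.

5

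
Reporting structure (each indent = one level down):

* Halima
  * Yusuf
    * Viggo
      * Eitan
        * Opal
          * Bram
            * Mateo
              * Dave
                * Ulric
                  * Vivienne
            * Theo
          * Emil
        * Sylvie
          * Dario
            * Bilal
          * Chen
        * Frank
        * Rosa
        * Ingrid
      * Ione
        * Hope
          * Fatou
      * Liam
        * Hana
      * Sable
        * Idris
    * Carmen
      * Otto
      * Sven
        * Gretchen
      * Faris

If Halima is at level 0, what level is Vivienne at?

Chain from Vivienne up to Halima: Vivienne → Ulric → Dave → Mateo → Bram → Opal → Eitan → Viggo → Yusuf → Halima. That is 9 steps up, so Vivienne is 9 levels below Halima.

9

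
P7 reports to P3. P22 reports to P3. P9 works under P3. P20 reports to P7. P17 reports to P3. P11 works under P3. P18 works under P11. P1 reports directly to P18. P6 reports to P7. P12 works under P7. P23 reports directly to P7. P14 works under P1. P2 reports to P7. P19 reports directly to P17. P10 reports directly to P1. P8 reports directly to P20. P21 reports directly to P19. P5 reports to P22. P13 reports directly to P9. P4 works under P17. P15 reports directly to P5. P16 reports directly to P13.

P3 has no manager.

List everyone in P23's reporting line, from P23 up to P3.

P23 reports to P7. P7 reports to P3. P3 is at the top.

P23 -> P7 -> P3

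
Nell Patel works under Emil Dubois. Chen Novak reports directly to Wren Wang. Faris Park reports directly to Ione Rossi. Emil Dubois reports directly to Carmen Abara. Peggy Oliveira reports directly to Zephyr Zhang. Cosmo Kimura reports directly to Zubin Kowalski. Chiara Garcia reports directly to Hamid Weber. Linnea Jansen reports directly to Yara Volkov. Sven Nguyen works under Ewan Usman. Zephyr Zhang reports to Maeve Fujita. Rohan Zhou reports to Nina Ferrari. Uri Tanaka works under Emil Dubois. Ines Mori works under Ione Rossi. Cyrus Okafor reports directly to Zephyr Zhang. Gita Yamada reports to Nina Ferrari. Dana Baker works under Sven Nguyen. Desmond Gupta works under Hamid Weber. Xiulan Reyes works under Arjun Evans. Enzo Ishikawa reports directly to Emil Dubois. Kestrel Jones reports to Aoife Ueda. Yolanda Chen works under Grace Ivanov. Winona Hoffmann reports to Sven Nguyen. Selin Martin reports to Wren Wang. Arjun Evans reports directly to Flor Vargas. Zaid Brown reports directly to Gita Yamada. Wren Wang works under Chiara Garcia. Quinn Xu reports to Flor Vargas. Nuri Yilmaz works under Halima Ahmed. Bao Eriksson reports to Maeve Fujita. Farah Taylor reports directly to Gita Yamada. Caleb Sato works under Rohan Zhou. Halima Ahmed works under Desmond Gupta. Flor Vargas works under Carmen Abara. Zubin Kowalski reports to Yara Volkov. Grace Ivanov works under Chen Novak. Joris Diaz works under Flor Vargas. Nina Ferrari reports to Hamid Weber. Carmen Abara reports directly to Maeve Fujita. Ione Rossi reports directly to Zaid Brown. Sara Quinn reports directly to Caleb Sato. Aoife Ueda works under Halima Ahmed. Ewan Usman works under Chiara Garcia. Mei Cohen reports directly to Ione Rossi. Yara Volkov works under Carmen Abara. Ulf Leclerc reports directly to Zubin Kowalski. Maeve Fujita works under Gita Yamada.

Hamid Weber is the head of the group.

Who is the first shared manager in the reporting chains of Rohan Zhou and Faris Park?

Nina Ferrari

Rohan Zhou's chain of managers is Nina Ferrari, Hamid Weber. Faris Park's chain of managers is Ione Rossi, Zaid Brown, Gita Yamada, Nina Ferrari, Hamid Weber. The first manager that appears in both chains is Nina Ferrari.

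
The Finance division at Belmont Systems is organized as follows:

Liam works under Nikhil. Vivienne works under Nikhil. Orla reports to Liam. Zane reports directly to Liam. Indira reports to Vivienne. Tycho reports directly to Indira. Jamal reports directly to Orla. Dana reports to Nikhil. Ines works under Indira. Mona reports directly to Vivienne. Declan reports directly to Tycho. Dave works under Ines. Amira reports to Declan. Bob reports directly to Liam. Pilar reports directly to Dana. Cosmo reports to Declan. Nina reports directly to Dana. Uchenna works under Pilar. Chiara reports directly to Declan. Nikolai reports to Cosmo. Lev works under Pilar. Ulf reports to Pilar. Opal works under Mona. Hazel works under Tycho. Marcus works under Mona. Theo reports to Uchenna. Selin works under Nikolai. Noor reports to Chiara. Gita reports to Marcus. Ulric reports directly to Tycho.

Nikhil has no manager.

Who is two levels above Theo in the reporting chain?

Theo reports to Uchenna, and Uchenna reports to Pilar. So Theo's skip-level manager is Pilar.

Pilar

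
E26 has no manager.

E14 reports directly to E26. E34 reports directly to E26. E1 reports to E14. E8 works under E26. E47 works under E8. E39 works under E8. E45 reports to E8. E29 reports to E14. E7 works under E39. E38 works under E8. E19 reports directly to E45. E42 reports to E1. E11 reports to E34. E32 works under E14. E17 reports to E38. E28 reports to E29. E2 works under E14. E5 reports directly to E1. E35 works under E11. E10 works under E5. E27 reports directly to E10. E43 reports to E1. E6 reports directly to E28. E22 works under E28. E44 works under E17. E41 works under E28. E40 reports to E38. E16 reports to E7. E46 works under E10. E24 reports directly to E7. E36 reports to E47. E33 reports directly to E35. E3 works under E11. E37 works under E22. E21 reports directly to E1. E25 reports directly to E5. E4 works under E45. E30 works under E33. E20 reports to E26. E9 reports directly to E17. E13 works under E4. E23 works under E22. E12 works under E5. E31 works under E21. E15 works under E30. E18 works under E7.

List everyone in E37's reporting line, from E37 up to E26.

E37 -> E22 -> E28 -> E29 -> E14 -> E26

E37 reports to E22. E22 reports to E28. E28 reports to E29. E29 reports to E14. E14 reports to E26. E26 is at the top.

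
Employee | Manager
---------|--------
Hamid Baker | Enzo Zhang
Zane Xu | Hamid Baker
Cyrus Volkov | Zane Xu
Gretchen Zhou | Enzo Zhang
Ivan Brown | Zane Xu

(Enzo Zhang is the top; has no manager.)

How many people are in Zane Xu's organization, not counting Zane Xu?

Zane Xu directly manages Cyrus Volkov, Ivan Brown. Cyrus Volkov has no reports. Ivan Brown has no reports. So Zane Xu's organization is 2 direct reports plus everyone under them: 1 + 1 = 2.

2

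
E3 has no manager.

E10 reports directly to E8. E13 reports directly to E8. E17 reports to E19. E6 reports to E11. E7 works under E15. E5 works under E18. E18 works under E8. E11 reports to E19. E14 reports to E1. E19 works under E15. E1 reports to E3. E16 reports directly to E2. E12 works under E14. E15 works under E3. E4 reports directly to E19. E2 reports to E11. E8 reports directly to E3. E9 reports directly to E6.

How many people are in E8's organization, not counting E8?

E8 directly manages E10, E18, E13. E10 has no reports. Under E18: E5 (1). E13 has no reports. So E8's organization is 3 direct reports plus everyone under them: 1 + 2 + 1 = 4.

4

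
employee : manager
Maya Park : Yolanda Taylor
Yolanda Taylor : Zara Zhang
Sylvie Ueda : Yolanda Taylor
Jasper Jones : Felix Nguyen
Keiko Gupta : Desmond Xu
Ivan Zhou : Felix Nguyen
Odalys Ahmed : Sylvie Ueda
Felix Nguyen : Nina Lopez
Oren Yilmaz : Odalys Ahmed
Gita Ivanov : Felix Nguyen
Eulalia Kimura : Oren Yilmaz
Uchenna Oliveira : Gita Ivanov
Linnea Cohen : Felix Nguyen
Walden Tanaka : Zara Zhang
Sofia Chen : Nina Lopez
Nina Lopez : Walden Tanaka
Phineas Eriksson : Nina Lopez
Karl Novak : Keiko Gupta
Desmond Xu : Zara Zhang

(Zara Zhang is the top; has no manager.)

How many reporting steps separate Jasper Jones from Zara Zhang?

Chain from Jasper Jones up to Zara Zhang: Jasper Jones → Felix Nguyen → Nina Lopez → Walden Tanaka → Zara Zhang. That is 4 steps up, so Jasper Jones is 4 levels below Zara Zhang.

4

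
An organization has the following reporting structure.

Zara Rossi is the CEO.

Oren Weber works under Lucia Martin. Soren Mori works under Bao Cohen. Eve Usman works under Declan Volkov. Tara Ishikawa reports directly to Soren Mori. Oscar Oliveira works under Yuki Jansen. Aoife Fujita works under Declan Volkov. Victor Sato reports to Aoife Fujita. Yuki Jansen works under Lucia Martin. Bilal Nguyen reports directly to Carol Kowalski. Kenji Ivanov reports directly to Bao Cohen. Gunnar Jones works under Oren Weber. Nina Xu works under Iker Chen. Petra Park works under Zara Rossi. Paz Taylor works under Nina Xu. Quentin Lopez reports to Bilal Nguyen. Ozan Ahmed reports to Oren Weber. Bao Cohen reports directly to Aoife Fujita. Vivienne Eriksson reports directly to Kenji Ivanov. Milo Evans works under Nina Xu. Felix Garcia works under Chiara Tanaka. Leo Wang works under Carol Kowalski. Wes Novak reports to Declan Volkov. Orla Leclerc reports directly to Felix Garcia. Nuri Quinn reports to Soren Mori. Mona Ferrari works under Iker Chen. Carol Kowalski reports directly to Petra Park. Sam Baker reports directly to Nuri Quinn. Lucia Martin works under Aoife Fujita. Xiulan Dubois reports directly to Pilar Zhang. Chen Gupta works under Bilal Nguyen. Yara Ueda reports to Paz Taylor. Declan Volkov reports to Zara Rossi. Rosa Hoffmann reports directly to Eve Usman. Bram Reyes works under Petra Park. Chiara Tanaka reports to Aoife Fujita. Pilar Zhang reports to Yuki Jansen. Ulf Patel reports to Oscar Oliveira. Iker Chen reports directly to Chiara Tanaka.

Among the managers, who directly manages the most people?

Aoife Fujita

Direct-report counts: Zara Rossi has 2; Petra Park has 2; Carol Kowalski has 2; Bilal Nguyen has 2; Declan Volkov has 3; Eve Usman has 1; Aoife Fujita has 4; Bao Cohen has 2; Kenji Ivanov has 1; Soren Mori has 2; Nuri Quinn has 1; Lucia Martin has 2; Oren Weber has 2; Yuki Jansen has 2; Pilar Zhang has 1; Oscar Oliveira has 1; Chiara Tanaka has 2; Iker Chen has 2; Nina Xu has 2; Paz Taylor has 1; Felix Garcia has 1. The largest is 4, held by Aoife Fujita.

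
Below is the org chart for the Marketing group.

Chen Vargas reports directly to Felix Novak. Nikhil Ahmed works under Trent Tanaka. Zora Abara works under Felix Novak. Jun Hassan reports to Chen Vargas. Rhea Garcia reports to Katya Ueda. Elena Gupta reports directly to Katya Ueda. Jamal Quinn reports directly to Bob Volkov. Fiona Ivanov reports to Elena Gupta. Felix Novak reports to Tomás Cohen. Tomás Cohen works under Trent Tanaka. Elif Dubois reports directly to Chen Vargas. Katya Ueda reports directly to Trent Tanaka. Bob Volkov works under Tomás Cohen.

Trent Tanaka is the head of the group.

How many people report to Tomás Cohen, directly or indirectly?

7

Tomás Cohen directly manages Felix Novak, Bob Volkov. Under Felix Novak: Zora Abara, Chen Vargas, Jun Hassan, Elif Dubois (4). Under Bob Volkov: Jamal Quinn (1). So Tomás Cohen's organization is 2 direct reports plus everyone under them: 5 + 2 = 7.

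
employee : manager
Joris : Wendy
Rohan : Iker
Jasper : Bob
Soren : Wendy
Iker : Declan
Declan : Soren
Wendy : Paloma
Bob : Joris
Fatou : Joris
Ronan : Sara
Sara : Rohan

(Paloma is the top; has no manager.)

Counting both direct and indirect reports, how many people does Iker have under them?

3

Iker directly manages Rohan. Under Rohan: Sara, Ronan (2). That's 3 in total.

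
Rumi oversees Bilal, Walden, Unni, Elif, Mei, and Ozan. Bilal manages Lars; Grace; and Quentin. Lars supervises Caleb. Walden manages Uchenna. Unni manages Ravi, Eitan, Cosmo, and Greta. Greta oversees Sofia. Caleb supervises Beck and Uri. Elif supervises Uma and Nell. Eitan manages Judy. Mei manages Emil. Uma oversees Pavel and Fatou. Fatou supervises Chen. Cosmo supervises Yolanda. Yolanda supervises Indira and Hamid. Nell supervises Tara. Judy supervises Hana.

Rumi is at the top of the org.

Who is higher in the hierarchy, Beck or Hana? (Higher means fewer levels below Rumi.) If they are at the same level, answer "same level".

same level

Both Beck and Hana are 4 levels below Rumi.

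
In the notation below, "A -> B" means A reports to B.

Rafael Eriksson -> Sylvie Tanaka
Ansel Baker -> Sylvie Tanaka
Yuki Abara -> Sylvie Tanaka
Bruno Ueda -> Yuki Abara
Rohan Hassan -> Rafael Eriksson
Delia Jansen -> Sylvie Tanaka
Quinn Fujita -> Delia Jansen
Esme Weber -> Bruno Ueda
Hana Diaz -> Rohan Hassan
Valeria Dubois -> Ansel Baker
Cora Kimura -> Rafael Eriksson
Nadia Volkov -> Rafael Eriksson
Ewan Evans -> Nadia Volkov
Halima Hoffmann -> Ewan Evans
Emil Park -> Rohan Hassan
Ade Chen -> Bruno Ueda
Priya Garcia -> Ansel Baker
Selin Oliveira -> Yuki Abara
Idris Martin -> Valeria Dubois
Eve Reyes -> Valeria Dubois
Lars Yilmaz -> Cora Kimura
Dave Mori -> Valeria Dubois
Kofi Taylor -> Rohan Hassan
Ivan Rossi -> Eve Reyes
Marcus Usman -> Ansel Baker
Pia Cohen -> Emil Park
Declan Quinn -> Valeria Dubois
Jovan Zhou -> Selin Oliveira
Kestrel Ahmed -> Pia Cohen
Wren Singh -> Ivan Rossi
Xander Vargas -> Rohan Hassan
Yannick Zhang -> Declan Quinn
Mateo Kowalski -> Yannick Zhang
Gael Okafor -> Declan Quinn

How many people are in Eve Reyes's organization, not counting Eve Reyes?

2

Eve Reyes directly manages Ivan Rossi. Under Ivan Rossi: Wren Singh (1). That's 2 in total.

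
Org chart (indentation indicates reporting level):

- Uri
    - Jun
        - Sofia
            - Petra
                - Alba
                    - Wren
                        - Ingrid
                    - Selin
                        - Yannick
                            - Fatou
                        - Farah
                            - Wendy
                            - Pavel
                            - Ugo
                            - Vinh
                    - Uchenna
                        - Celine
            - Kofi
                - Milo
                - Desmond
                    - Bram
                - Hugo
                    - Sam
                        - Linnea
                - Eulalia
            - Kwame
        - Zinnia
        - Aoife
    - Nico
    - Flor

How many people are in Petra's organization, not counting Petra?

13

Petra directly manages Alba. Under Alba: Uchenna, Celine, Selin, Farah, Vinh, Ugo, Pavel, Wendy, Yannick, Fatou, Wren, Ingrid (12). That's 13 in total.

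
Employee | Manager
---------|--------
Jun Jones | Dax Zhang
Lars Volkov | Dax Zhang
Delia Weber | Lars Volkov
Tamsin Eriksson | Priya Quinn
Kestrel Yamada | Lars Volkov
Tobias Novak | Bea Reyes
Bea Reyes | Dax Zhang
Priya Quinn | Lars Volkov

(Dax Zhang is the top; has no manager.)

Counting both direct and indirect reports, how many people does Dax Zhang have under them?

Dax Zhang directly manages Lars Volkov, Bea Reyes, Jun Jones. Under Lars Volkov: Kestrel Yamada, Delia Weber, Priya Quinn, Tamsin Eriksson (4). Under Bea Reyes: Tobias Novak (1). Jun Jones has no reports. So Dax Zhang's organization is 3 direct reports plus everyone under them: 5 + 2 + 1 = 8.

8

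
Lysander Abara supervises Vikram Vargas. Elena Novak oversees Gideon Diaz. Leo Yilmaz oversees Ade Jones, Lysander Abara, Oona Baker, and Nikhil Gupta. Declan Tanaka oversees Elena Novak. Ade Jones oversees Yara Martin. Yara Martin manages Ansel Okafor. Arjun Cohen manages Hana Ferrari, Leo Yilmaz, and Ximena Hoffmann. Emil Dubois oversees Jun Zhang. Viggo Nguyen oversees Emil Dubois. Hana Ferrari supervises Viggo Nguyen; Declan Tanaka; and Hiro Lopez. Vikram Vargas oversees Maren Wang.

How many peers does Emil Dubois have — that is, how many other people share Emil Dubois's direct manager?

0

Emil Dubois reports to Viggo Nguyen, and Viggo Nguyen has no other direct reports. Emil Dubois has 0 peers.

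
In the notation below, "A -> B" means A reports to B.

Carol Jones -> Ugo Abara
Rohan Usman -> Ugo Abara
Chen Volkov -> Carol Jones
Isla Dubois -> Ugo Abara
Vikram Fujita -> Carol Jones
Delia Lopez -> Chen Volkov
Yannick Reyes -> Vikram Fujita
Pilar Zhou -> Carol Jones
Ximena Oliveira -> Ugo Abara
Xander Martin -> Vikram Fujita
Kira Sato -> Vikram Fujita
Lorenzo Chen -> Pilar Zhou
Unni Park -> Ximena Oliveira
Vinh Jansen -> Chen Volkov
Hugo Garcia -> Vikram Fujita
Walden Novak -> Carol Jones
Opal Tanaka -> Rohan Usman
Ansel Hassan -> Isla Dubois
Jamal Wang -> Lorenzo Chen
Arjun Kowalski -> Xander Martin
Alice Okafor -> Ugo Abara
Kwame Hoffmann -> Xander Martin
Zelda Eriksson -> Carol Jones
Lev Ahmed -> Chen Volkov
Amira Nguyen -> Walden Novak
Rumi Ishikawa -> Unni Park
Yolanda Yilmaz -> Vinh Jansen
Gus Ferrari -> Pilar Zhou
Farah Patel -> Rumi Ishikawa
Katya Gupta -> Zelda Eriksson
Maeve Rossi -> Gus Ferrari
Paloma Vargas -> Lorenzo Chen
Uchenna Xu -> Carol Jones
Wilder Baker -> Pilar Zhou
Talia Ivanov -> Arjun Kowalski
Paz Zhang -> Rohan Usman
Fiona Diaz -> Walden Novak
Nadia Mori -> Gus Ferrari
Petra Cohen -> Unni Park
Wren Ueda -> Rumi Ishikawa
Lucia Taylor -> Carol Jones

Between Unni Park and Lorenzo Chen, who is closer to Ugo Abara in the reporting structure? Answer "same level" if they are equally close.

Unni Park

Unni Park is 2 levels below Ugo Abara; Lorenzo Chen is 3. Unni Park is higher.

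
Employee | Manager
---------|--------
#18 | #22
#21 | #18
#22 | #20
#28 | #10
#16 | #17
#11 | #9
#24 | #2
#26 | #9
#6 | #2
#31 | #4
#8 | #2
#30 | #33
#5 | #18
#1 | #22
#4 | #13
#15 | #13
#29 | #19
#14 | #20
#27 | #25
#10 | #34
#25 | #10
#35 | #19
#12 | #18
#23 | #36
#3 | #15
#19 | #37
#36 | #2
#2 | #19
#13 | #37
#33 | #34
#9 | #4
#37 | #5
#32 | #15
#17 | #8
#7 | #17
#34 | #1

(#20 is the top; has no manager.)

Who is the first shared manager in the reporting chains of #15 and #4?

#15's chain of managers is #13, #37, #5, #18, #22, #20. #4's chain of managers is #13, #37, #5, #18, #22, #20. The first manager that appears in both chains is #13.

#13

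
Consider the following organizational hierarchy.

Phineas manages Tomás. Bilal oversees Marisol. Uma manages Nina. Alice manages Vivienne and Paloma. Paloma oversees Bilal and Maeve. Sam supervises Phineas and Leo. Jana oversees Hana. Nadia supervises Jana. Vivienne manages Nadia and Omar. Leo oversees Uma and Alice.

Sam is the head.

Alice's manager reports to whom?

Sam

Alice reports to Leo, and Leo reports to Sam. So Alice's skip-level manager is Sam.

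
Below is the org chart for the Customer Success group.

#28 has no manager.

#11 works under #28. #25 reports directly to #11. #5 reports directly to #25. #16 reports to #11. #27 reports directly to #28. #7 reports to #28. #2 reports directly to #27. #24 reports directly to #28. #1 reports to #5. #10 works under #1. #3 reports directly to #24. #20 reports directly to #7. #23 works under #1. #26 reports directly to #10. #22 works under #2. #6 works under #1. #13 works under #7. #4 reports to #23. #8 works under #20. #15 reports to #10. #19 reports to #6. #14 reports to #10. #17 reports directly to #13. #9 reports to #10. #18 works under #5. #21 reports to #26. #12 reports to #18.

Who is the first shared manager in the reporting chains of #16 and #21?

#16's chain of managers is #11, #28. #21's chain of managers is #26, #10, #1, #5, #25, #11, #28. The first manager that appears in both chains is #11.

#11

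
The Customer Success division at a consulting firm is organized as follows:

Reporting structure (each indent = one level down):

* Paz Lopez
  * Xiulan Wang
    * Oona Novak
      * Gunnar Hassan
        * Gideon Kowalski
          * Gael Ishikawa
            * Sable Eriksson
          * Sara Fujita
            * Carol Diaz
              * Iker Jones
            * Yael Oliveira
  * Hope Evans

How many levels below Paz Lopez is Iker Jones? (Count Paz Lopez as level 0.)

7

Chain from Iker Jones up to Paz Lopez: Iker Jones → Carol Diaz → Sara Fujita → Gideon Kowalski → Gunnar Hassan → Oona Novak → Xiulan Wang → Paz Lopez. That is 7 steps up, so Iker Jones is 7 levels below Paz Lopez.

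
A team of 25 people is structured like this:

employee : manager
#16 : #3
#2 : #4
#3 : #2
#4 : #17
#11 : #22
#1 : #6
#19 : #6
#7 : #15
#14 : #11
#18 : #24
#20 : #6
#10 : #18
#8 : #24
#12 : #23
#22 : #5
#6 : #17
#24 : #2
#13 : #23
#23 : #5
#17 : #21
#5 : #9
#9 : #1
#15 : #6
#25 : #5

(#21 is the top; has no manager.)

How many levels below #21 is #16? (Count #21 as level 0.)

5

Chain from #16 up to #21: #16 → #3 → #2 → #4 → #17 → #21. That is 5 steps up, so #16 is 5 levels below #21.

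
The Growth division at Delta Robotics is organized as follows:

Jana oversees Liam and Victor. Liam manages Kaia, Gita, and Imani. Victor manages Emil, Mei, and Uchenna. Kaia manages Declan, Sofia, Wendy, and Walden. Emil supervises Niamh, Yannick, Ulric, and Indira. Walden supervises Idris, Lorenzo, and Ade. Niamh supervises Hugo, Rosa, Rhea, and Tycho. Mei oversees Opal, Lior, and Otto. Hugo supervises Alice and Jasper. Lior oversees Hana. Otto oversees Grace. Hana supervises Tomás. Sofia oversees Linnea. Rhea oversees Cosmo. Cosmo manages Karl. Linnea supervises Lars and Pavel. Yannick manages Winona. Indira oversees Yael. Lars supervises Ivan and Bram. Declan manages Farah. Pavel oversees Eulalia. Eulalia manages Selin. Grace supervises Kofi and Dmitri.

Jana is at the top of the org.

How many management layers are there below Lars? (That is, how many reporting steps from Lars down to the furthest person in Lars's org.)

The longest chain under Lars runs Lars → Ivan, which is 1 level below Lars.

1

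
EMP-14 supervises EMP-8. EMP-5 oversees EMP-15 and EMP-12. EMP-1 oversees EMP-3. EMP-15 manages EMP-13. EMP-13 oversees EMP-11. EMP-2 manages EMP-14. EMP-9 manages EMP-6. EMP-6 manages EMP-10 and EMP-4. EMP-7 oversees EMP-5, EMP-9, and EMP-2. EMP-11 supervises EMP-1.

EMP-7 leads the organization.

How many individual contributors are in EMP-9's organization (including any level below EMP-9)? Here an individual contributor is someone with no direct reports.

2

The people in EMP-9's organization with no one reporting to them are EMP-4, EMP-10. That is 2.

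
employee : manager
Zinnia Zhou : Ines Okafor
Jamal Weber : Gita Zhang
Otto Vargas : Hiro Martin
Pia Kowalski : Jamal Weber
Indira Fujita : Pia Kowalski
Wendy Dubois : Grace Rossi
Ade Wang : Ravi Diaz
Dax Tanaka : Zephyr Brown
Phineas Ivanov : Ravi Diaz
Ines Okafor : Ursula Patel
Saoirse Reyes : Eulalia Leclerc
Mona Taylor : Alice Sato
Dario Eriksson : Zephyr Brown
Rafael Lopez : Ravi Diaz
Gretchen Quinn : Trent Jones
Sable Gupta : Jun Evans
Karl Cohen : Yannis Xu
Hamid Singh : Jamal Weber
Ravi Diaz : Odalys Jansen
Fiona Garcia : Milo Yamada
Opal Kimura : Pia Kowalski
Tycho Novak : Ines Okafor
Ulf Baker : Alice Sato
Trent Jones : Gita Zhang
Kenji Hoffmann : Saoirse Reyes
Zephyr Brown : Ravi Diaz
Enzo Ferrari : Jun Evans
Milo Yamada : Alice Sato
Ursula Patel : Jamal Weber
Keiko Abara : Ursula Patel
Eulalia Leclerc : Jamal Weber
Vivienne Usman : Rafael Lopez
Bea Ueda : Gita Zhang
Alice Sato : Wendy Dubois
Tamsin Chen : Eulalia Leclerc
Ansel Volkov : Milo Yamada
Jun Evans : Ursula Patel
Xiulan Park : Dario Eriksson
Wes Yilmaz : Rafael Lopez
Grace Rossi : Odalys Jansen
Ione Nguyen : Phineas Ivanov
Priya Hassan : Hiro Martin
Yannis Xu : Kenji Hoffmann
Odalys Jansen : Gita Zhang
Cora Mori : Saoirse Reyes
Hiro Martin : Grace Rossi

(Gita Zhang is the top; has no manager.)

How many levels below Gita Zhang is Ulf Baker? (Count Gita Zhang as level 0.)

5

Chain from Ulf Baker up to Gita Zhang: Ulf Baker → Alice Sato → Wendy Dubois → Grace Rossi → Odalys Jansen → Gita Zhang. That is 5 steps up, so Ulf Baker is 5 levels below Gita Zhang.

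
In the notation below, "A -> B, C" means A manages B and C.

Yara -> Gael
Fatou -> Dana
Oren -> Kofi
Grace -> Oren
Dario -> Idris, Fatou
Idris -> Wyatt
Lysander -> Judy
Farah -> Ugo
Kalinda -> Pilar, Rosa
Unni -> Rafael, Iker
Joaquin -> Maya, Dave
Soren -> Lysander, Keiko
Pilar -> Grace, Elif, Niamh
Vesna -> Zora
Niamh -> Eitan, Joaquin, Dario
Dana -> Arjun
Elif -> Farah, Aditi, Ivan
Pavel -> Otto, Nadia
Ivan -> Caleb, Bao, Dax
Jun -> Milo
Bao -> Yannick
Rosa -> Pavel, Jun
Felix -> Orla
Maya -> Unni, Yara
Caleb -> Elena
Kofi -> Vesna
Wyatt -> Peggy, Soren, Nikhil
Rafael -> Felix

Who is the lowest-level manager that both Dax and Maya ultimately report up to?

Pilar

Dax's chain of managers is Ivan, Elif, Pilar, Kalinda. Maya's chain of managers is Joaquin, Niamh, Pilar, Kalinda. The first manager that appears in both chains is Pilar.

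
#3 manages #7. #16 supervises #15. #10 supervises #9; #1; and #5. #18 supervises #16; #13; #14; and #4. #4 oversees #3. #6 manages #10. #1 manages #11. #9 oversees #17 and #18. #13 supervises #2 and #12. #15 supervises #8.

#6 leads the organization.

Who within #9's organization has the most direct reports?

#18

Direct-report counts within #9's organization: #9 has 2; #18 has 4; #4 has 1; #3 has 1; #13 has 2; #16 has 1; #15 has 1. The largest is 4, held by #18.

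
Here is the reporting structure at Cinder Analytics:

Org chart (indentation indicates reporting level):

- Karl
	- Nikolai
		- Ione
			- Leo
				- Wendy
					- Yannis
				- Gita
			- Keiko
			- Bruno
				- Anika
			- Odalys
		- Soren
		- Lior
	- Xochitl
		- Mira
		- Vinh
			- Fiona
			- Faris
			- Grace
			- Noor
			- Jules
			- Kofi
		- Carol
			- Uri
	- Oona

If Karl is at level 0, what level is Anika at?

4

Chain from Anika up to Karl: Anika → Bruno → Ione → Nikolai → Karl. That is 4 steps up, so Anika is 4 levels below Karl.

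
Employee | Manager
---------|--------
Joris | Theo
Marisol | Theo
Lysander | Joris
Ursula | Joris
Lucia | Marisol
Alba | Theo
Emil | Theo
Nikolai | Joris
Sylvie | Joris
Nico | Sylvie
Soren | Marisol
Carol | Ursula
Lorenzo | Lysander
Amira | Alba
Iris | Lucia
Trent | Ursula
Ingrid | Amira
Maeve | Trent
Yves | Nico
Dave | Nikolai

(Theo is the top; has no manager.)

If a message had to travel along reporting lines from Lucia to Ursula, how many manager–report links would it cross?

4

Lucia is 2 levels below Theo, and Ursula is 2 levels below Theo (their lowest common manager). The shortest path runs up from Lucia to Theo and back down to Ursula: 2 + 2 = 4 links.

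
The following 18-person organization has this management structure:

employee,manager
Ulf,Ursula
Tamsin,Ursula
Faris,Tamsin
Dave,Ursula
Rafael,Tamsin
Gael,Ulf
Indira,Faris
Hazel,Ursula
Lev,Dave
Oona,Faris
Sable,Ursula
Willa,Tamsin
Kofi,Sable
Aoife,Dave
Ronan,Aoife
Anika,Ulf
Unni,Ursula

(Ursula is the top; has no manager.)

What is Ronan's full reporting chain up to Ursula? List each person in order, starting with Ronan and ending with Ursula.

Ronan -> Aoife -> Dave -> Ursula

Ronan reports to Aoife. Aoife reports to Dave. Dave reports to Ursula. Ursula is at the top.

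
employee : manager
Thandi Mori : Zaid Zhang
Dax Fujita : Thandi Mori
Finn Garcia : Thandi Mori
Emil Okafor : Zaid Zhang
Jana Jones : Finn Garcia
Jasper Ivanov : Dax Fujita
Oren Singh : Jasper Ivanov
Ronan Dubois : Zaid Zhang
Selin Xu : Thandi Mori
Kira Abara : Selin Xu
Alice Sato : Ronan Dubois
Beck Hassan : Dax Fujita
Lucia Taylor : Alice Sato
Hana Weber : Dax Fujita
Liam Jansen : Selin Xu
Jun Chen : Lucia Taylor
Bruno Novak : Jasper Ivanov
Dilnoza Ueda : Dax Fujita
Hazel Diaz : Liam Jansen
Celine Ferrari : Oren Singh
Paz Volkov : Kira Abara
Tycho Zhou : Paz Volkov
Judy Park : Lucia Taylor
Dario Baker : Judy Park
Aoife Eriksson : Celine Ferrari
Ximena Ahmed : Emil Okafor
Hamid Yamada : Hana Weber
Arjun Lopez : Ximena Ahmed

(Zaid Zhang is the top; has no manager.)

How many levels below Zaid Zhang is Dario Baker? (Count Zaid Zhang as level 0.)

Chain from Dario Baker up to Zaid Zhang: Dario Baker → Judy Park → Lucia Taylor → Alice Sato → Ronan Dubois → Zaid Zhang. That is 5 steps up, so Dario Baker is 5 levels below Zaid Zhang.

5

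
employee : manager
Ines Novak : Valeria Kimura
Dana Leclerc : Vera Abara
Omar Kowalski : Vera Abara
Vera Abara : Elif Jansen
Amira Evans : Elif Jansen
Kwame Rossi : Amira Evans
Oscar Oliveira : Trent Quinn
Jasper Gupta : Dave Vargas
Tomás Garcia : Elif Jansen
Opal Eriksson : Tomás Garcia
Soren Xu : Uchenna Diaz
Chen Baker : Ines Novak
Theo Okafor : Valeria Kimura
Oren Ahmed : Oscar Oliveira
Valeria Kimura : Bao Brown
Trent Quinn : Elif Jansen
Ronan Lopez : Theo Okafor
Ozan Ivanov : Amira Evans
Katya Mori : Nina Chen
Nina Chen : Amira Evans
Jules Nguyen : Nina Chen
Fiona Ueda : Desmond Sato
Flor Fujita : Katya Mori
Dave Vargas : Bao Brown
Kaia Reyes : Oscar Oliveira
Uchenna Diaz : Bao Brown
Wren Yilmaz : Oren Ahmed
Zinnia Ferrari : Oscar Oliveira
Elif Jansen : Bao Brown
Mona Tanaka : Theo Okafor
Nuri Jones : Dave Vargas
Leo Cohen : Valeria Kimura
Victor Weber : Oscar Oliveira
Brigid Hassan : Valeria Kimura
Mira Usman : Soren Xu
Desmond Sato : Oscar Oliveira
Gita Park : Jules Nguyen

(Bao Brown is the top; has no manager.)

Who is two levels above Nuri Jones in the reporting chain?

Nuri Jones reports to Dave Vargas, and Dave Vargas reports to Bao Brown. So Nuri Jones's skip-level manager is Bao Brown.

Bao Brown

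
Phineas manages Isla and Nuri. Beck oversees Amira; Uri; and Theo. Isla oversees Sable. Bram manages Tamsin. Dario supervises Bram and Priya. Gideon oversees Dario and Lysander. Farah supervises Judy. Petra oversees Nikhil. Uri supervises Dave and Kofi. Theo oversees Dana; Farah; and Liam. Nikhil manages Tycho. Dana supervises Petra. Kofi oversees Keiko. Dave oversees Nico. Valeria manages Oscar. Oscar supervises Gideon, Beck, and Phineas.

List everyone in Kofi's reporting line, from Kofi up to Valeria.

Kofi -> Uri -> Beck -> Oscar -> Valeria

Kofi reports to Uri. Uri reports to Beck. Beck reports to Oscar. Oscar reports to Valeria. Valeria is at the top.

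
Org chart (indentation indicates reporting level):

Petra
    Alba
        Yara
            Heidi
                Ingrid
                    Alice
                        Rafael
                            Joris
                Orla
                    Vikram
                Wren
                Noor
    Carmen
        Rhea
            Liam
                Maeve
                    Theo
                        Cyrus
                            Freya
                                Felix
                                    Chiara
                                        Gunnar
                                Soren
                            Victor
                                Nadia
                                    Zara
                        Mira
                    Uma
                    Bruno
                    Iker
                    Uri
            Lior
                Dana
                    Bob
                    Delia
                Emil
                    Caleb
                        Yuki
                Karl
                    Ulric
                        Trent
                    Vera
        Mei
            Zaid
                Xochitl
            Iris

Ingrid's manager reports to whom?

Ingrid reports to Heidi, and Heidi reports to Yara. So Ingrid's skip-level manager is Yara.

Yara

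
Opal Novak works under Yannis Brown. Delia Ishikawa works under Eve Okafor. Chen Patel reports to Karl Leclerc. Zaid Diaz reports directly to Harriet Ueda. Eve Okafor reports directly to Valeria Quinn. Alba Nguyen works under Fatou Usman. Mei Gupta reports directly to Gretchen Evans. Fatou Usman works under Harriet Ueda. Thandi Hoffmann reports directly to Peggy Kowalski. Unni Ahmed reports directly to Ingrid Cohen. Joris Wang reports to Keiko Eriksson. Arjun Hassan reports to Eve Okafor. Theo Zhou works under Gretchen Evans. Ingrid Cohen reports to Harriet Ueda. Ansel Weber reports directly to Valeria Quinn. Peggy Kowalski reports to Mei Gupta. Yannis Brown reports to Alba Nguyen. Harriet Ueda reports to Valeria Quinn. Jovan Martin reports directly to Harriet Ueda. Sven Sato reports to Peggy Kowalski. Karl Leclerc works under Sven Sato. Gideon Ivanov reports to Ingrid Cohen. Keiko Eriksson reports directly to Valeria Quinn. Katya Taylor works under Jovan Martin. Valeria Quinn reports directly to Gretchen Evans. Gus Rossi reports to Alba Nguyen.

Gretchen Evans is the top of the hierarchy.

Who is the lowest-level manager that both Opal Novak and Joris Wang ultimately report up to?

Opal Novak's chain of managers is Yannis Brown, Alba Nguyen, Fatou Usman, Harriet Ueda, Valeria Quinn, Gretchen Evans. Joris Wang's chain of managers is Keiko Eriksson, Valeria Quinn, Gretchen Evans. The first manager that appears in both chains is Valeria Quinn.

Valeria Quinn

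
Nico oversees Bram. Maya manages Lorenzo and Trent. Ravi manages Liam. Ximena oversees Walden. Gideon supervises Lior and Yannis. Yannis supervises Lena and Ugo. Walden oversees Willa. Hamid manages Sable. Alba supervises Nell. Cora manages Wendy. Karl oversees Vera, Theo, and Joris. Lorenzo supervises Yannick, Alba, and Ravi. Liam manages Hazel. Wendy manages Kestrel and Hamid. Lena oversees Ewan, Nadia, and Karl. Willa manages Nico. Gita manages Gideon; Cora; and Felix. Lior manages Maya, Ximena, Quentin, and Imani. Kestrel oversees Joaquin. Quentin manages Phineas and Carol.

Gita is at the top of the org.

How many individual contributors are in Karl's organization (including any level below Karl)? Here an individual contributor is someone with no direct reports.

3

The people in Karl's organization with no one reporting to them are Theo, Vera, Joris. That is 3.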